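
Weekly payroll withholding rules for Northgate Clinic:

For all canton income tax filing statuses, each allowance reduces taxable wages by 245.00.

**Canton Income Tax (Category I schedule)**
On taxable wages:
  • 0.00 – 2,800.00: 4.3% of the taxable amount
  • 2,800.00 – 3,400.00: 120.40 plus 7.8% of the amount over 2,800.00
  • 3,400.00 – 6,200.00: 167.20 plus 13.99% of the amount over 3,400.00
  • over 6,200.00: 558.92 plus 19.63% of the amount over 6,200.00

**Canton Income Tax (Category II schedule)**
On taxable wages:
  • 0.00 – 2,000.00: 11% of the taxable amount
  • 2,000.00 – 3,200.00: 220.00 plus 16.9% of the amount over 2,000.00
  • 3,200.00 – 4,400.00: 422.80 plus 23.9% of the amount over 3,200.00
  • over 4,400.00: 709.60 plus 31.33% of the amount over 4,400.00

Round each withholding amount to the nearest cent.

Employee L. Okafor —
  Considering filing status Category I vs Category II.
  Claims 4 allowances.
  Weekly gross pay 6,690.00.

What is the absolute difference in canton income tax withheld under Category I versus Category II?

629.65

Canton Income Tax (Category I): taxable = 6,690.00 − 4×245.00 = 5,710.00
  167.20 + 13.99% × (5,710.00 − 3,400.00) = 167.20 + 13.99% × 2,310.00 = 490.37
Canton Income Tax (Category II): taxable = 6,690.00 − 4×245.00 = 5,710.00
  709.60 + 31.33% × (5,710.00 − 4,400.00) = 709.60 + 31.33% × 1,310.00 = 1,120.02
Difference: |490.37 − 1,120.02| = 629.65 (higher under Category II)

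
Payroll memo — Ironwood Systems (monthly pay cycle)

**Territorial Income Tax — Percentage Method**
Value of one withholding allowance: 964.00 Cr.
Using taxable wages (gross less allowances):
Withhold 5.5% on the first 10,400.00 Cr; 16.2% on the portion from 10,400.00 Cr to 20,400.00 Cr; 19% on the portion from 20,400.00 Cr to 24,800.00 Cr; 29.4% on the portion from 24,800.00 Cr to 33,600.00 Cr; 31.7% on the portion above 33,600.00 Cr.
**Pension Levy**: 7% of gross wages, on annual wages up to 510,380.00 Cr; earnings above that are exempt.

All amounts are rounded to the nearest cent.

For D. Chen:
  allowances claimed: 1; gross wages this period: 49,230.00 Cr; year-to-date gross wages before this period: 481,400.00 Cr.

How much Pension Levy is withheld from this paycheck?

2,028.60 Cr

Pension Levy: cap 510,380.00 Cr − YTD 481,400.00 Cr = 28,980.00 Cr subject; 7% × 28,980.00 Cr = 2,028.60 Cr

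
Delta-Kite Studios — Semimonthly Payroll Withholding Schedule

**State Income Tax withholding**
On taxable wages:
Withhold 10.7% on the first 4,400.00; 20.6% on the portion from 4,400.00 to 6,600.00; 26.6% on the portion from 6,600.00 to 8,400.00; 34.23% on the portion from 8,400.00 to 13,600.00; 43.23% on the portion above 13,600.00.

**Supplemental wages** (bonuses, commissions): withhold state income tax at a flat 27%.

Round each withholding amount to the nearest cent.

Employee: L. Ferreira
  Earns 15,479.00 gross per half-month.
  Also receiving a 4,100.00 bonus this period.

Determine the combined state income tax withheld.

State Income Tax: taxable = 15,479.00
  3,182.76 + 43.23% × (15,479.00 − 13,600.00) = 3,182.76 + 43.23% × 1,879.00 = 3,995.05
Supplemental (27% flat on bonus): 27% × 4,100.00 = 1,107.00
Total state income tax: 3,995.05 + 1,107.00 = 5,102.05

5,102.05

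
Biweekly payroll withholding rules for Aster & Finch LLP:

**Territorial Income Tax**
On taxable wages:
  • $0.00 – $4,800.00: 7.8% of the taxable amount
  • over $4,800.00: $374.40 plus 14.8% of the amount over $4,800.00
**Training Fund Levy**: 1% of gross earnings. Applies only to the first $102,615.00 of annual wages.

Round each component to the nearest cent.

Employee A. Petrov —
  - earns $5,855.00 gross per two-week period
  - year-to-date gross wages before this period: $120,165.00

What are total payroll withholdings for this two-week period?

$530.54

Territorial Income Tax: taxable = $5,855.00
  $374.40 + 14.8% × ($5,855.00 − $4,800.00) = $374.40 + 14.8% × $1,055.00 = $530.54
Training Fund Levy: YTD $120,165.00 ≥ cap $102,615.00 → $0.00
Total: $530.54 + $0.00 = $530.54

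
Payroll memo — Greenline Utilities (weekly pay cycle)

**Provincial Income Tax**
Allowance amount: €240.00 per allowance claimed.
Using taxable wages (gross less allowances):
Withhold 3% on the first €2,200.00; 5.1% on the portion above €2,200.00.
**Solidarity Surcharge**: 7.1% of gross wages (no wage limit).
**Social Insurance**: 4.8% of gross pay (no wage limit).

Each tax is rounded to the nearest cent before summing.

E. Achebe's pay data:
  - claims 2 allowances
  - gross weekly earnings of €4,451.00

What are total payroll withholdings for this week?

€685.99

Provincial Income Tax: taxable = €4,451.00 − 2×€240.00 = €3,971.00
  €66.00 + 5.1% × (€3,971.00 − €2,200.00) = €66.00 + 5.1% × €1,771.00 = €156.32
Solidarity Surcharge: 7.1% × €4,451.00 = €316.02
Social Insurance: 4.8% × €4,451.00 = €213.65
Total: €156.32 + €316.02 + €213.65 = €685.99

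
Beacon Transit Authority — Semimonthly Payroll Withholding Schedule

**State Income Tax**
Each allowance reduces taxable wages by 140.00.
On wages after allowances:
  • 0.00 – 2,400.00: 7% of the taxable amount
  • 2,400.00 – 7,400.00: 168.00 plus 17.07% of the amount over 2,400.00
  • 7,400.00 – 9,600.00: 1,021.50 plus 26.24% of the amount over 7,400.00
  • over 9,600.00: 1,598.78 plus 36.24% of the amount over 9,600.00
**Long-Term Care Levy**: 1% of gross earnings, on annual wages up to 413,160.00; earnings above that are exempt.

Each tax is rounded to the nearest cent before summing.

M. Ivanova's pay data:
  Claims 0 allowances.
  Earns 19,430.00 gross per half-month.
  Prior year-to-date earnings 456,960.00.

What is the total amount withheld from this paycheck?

State Income Tax: taxable = 19,430.00
  1,598.78 + 36.24% × (19,430.00 − 9,600.00) = 1,598.78 + 36.24% × 9,830.00 = 5,161.17
Long-Term Care Levy: YTD 456,960.00 ≥ cap 413,160.00 → 0.00
Total: 5,161.17 + 0.00 = 5,161.17

5,161.17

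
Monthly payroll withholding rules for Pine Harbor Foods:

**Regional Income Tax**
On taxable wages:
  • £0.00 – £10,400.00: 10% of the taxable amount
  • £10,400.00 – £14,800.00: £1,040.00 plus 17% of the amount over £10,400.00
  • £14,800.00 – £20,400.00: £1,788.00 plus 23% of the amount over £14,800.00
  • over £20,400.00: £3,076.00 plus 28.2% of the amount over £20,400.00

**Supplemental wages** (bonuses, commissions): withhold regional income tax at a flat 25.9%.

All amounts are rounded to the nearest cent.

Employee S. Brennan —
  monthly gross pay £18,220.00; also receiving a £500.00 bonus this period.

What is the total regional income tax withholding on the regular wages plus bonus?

Regional Income Tax: taxable = £18,220.00
  £1,788.00 + 23% × (£18,220.00 − £14,800.00) = £1,788.00 + 23% × £3,420.00 = £2,574.60
Supplemental (25.9% flat on bonus): 25.9% × £500.00 = £129.50
Total regional income tax: £2,574.60 + £129.50 = £2,704.10

£2,704.10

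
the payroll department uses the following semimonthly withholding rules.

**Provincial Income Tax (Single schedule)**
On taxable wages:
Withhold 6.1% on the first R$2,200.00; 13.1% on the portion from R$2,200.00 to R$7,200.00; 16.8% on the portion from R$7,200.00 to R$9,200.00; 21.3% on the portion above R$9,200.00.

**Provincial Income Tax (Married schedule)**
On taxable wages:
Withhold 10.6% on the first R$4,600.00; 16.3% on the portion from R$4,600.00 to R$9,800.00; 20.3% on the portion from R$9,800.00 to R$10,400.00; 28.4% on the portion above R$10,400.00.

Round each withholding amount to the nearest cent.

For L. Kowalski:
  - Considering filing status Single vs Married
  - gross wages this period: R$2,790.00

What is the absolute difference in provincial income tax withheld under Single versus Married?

Provincial Income Tax (Single): taxable = R$2,790.00
  R$134.20 + 13.1% × (R$2,790.00 − R$2,200.00) = R$134.20 + 13.1% × R$590.00 = R$211.49
Provincial Income Tax (Married): taxable = R$2,790.00
  10.6% × R$2,790.00 = R$295.74
Difference: |R$211.49 − R$295.74| = R$84.25 (higher under Married)

R$84.25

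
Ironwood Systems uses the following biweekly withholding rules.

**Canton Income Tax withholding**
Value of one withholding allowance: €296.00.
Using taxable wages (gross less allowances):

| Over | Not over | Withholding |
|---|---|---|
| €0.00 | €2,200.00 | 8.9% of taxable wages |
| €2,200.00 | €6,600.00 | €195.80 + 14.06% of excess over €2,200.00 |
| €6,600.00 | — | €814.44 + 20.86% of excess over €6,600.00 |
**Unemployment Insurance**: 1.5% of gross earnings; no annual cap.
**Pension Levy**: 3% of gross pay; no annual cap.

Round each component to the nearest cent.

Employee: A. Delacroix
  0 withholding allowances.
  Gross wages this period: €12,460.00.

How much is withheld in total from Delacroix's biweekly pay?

Canton Income Tax: taxable = €12,460.00
  €814.44 + 20.86% × (€12,460.00 − €6,600.00) = €814.44 + 20.86% × €5,860.00 = €2,036.84
Unemployment Insurance: 1.5% × €12,460.00 = €186.90
Pension Levy: 3% × €12,460.00 = €373.80
Total: €2,036.84 + €186.90 + €373.80 = €2,597.54

€2,597.54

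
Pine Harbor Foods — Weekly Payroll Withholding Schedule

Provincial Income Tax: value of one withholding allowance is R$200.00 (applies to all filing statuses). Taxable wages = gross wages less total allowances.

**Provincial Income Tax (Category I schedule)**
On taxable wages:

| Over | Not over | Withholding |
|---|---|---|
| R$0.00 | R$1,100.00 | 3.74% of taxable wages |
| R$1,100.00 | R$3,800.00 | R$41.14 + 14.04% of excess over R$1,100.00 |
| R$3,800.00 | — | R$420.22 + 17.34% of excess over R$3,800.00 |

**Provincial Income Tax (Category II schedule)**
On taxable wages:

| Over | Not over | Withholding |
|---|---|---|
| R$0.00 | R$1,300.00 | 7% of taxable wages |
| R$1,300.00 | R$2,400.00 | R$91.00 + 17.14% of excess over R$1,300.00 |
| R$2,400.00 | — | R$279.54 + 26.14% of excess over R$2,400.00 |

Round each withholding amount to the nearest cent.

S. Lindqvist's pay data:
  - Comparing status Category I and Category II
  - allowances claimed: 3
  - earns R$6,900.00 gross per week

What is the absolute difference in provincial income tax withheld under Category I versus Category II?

R$445.28

Provincial Income Tax (Category I): taxable = R$6,900.00 − 3×R$200.00 = R$6,300.00
  R$420.22 + 17.34% × (R$6,300.00 − R$3,800.00) = R$420.22 + 17.34% × R$2,500.00 = R$853.72
Provincial Income Tax (Category II): taxable = R$6,900.00 − 3×R$200.00 = R$6,300.00
  R$279.54 + 26.14% × (R$6,300.00 − R$2,400.00) = R$279.54 + 26.14% × R$3,900.00 = R$1,299.00
Difference: |R$853.72 − R$1,299.00| = R$445.28 (higher under Category II)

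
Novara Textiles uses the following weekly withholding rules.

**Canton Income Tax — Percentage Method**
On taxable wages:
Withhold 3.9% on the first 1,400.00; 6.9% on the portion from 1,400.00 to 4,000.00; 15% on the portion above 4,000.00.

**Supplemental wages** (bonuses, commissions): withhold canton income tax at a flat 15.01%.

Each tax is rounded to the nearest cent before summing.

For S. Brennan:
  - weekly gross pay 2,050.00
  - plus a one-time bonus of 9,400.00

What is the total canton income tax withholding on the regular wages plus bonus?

Canton Income Tax: taxable = 2,050.00
  54.60 + 6.9% × (2,050.00 − 1,400.00) = 54.60 + 6.9% × 650.00 = 99.45
Supplemental (15.01% flat on bonus): 15.01% × 9,400.00 = 1,410.94
Total canton income tax: 99.45 + 1,410.94 = 1,510.39

1,510.39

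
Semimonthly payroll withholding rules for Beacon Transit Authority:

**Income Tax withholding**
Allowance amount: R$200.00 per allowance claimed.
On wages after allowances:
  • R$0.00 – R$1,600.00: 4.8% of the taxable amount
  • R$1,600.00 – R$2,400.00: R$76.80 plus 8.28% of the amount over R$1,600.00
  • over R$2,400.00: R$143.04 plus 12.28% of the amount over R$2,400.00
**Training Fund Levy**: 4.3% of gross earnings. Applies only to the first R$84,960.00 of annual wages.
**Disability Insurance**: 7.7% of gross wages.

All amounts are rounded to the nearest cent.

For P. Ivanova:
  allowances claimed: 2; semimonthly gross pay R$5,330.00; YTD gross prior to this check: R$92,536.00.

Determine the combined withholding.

R$864.13

Income Tax: taxable = R$5,330.00 − 2×R$200.00 = R$4,930.00
  R$143.04 + 12.28% × (R$4,930.00 − R$2,400.00) = R$143.04 + 12.28% × R$2,530.00 = R$453.72
Training Fund Levy: YTD R$92,536.00 ≥ cap R$84,960.00 → R$0.00
Disability Insurance: 7.7% × R$5,330.00 = R$410.41
Total: R$453.72 + R$0.00 + R$410.41 = R$864.13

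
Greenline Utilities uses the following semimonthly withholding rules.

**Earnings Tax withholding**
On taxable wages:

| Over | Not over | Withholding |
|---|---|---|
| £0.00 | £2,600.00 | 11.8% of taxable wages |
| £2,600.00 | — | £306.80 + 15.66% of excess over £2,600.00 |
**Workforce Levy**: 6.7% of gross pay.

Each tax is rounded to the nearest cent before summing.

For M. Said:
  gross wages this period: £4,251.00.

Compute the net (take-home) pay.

Earnings Tax: taxable = £4,251.00
  £306.80 + 15.66% × (£4,251.00 − £2,600.00) = £306.80 + 15.66% × £1,651.00 = £565.35
Workforce Levy: 6.7% × £4,251.00 = £284.82
Total withheld: £565.35 + £284.82 = £850.17
Net pay: £4,251.00 − £850.17 = £3,400.83

£3,400.83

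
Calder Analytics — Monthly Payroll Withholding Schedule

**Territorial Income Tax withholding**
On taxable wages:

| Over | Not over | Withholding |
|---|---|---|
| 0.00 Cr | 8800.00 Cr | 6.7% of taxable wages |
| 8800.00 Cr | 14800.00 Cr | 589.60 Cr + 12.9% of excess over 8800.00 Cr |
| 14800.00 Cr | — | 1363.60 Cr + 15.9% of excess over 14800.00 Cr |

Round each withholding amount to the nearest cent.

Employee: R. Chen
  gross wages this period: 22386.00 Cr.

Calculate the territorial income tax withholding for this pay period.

Territorial Income Tax: taxable = 22386.00 Cr
  1363.60 Cr + 15.9% × (22386.00 Cr − 14800.00 Cr) = 1363.60 Cr + 15.9% × 7586.00 Cr = 2569.77 Cr

2569.77 Cr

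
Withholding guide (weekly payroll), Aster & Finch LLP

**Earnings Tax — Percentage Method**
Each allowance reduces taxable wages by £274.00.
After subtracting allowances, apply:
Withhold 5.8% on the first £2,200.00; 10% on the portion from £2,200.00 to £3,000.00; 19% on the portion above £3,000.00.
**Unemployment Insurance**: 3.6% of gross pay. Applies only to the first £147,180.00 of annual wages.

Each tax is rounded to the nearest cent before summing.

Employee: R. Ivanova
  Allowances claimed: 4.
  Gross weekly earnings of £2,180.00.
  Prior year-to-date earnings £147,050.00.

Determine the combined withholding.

£67.55

Earnings Tax: taxable = £2,180.00 − 4×£274.00 = £1,084.00
  5.8% × £1,084.00 = £62.87
Unemployment Insurance: cap £147,180.00 − YTD £147,050.00 = £130.00 subject; 3.6% × £130.00 = £4.68
Total: £62.87 + £4.68 = £67.55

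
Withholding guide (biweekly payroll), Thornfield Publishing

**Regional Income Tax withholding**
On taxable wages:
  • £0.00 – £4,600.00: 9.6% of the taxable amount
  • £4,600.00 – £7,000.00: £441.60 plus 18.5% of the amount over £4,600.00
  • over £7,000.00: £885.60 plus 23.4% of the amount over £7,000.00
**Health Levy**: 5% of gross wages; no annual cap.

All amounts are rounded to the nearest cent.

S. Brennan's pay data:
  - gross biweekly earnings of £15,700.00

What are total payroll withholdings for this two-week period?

£3,706.40

Regional Income Tax: taxable = £15,700.00
  £885.60 + 23.4% × (£15,700.00 − £7,000.00) = £885.60 + 23.4% × £8,700.00 = £2,921.40
Health Levy: 5% × £15,700.00 = £785.00
Total: £2,921.40 + £785.00 = £3,706.40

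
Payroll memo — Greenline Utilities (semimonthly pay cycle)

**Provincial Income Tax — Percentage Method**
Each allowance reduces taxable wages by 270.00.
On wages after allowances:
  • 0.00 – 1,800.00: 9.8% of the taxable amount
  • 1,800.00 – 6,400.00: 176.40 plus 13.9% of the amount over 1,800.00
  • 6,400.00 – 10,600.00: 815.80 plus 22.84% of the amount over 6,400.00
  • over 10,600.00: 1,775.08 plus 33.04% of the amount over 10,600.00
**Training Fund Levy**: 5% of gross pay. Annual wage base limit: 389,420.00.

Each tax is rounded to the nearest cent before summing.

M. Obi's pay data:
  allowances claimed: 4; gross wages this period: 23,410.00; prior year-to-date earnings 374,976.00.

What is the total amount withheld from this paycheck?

Provincial Income Tax: taxable = 23,410.00 − 4×270.00 = 22,330.00
  1,775.08 + 33.04% × (22,330.00 − 10,600.00) = 1,775.08 + 33.04% × 11,730.00 = 5,650.67
Training Fund Levy: cap 389,420.00 − YTD 374,976.00 = 14,444.00 subject; 5% × 14,444.00 = 722.20
Total: 5,650.67 + 722.20 = 6,372.87

6,372.87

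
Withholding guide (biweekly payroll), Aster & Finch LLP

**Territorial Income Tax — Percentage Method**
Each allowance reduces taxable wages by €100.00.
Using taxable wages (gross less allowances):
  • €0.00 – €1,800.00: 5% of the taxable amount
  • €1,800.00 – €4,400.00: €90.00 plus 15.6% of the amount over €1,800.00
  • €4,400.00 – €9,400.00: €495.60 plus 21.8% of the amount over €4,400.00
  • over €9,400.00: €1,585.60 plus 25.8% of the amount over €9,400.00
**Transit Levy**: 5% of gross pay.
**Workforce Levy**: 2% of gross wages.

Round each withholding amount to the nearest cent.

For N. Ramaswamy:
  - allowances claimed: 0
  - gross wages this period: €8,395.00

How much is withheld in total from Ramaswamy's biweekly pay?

€1,954.16

Territorial Income Tax: taxable = €8,395.00
  €495.60 + 21.8% × (€8,395.00 − €4,400.00) = €495.60 + 21.8% × €3,995.00 = €1,366.51
Transit Levy: 5% × €8,395.00 = €419.75
Workforce Levy: 2% × €8,395.00 = €167.90
Total: €1,366.51 + €419.75 + €167.90 = €1,954.16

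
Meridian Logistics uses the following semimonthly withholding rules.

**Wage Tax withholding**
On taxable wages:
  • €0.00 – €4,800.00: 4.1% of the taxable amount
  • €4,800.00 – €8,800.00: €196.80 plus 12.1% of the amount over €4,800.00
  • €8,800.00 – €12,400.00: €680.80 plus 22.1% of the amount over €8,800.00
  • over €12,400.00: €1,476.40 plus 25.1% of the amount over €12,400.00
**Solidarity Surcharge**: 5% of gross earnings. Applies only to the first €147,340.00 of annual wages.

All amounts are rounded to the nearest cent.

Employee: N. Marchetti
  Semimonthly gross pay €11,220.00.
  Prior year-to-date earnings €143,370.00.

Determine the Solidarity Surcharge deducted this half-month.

Solidarity Surcharge: cap €147,340.00 − YTD €143,370.00 = €3,970.00 subject; 5% × €3,970.00 = €198.50

€198.50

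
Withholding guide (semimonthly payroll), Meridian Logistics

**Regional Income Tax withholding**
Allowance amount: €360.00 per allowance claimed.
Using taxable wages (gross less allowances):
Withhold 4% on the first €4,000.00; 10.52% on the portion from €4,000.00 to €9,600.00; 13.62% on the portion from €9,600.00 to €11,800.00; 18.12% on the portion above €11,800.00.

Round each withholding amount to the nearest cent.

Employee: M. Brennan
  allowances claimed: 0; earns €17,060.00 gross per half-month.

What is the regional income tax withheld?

€2,001.87

Regional Income Tax: taxable = €17,060.00
  €1,048.76 + 18.12% × (€17,060.00 − €11,800.00) = €1,048.76 + 18.12% × €5,260.00 = €2,001.87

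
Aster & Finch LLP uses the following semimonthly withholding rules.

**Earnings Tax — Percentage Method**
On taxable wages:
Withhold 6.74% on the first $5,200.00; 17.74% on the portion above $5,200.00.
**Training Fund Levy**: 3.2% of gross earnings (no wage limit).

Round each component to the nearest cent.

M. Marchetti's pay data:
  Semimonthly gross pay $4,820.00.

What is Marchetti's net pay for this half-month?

Earnings Tax: taxable = $4,820.00
  6.74% × $4,820.00 = $324.87
Training Fund Levy: 3.2% × $4,820.00 = $154.24
Total withheld: $324.87 + $154.24 = $479.11
Net pay: $4,820.00 − $479.11 = $4,340.89

$4,340.89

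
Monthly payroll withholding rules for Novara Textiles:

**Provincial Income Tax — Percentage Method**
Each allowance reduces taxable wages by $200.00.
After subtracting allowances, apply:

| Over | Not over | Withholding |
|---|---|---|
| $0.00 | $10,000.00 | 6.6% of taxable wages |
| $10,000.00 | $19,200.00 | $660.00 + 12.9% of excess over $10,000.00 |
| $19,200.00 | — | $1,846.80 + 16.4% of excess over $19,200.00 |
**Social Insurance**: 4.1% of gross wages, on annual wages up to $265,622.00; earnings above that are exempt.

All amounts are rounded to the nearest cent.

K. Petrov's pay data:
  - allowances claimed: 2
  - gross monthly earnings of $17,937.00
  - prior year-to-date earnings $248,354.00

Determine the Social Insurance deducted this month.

Social Insurance: cap $265,622.00 − YTD $248,354.00 = $17,268.00 subject; 4.1% × $17,268.00 = $707.99

$707.99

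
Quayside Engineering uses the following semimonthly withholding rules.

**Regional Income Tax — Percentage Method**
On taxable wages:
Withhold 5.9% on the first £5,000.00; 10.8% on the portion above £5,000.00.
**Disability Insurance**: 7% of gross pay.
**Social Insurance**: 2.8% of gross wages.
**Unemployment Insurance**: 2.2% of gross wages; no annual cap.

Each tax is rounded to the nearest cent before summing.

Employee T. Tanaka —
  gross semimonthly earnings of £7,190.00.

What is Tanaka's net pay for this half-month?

Regional Income Tax: taxable = £7,190.00
  £295.00 + 10.8% × (£7,190.00 − £5,000.00) = £295.00 + 10.8% × £2,190.00 = £531.52
Disability Insurance: 7% × £7,190.00 = £503.30
Social Insurance: 2.8% × £7,190.00 = £201.32
Unemployment Insurance: 2.2% × £7,190.00 = £158.18
Total withheld: £531.52 + £503.30 + £201.32 + £158.18 = £1,394.32
Net pay: £7,190.00 − £1,394.32 = £5,795.68

£5,795.68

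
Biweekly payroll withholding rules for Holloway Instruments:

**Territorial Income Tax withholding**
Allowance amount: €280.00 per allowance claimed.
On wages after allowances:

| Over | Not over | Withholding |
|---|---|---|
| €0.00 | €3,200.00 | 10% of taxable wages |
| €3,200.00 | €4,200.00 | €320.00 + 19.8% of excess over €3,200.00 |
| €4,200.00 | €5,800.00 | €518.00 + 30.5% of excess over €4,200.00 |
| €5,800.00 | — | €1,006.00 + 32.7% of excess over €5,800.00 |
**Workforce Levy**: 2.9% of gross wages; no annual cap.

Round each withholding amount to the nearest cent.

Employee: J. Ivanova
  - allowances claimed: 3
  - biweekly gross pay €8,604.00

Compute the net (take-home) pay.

Territorial Income Tax: taxable = €8,604.00 − 3×€280.00 = €7,764.00
  €1,006.00 + 32.7% × (€7,764.00 − €5,800.00) = €1,006.00 + 32.7% × €1,964.00 = €1,648.23
Workforce Levy: 2.9% × €8,604.00 = €249.52
Total withheld: €1,648.23 + €249.52 = €1,897.75
Net pay: €8,604.00 − €1,897.75 = €6,706.25

€6,706.25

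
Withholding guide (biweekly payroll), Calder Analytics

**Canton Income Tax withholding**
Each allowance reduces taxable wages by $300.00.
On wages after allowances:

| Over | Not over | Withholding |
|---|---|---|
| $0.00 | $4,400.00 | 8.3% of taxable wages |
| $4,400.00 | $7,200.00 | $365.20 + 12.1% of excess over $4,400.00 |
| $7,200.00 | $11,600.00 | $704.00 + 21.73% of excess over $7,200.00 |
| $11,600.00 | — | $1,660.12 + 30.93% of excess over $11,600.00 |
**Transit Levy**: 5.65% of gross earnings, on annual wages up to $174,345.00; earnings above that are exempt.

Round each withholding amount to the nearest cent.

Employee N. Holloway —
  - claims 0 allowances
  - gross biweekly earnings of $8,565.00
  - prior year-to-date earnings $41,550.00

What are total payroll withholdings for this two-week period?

Canton Income Tax: taxable = $8,565.00
  $704.00 + 21.73% × ($8,565.00 − $7,200.00) = $704.00 + 21.73% × $1,365.00 = $1,000.61
Transit Levy: 5.65% × $8,565.00 = $483.92
Total: $1,000.61 + $483.92 = $1,484.53

$1,484.53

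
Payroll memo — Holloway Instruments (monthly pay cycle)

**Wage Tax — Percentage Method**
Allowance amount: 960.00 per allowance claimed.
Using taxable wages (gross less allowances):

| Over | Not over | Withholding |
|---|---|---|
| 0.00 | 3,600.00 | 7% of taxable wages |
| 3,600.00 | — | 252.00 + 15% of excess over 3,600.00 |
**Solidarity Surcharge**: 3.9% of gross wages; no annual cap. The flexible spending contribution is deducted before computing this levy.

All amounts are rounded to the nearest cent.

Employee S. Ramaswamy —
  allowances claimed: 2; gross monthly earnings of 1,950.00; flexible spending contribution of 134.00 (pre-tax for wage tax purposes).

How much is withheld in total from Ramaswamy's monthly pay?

Wage Tax: taxable = 1,950.00 − 134.00 − 2×960.00 = -104.00
  Taxable ≤ 0 → 0.00
Solidarity Surcharge: 3.9% × 1,816.00 = 70.82
Total: 0.00 + 70.82 = 70.82

70.82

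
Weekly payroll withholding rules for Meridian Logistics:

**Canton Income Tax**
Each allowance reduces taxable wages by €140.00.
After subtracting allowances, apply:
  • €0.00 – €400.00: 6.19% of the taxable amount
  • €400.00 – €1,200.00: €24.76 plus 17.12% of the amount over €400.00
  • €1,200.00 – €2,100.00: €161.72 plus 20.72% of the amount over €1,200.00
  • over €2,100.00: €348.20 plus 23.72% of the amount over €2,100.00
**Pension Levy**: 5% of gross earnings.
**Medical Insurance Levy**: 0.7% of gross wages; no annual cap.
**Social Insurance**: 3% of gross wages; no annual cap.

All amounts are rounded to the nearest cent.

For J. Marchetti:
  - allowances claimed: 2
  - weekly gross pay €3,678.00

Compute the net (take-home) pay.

€2,701.92

Canton Income Tax: taxable = €3,678.00 − 2×€140.00 = €3,398.00
  €348.20 + 23.72% × (€3,398.00 − €2,100.00) = €348.20 + 23.72% × €1,298.00 = €656.09
Pension Levy: 5% × €3,678.00 = €183.90
Medical Insurance Levy: 0.7% × €3,678.00 = €25.75
Social Insurance: 3% × €3,678.00 = €110.34
Total withheld: €656.09 + €183.90 + €25.75 + €110.34 = €976.08
Net pay: €3,678.00 − €976.08 = €2,701.92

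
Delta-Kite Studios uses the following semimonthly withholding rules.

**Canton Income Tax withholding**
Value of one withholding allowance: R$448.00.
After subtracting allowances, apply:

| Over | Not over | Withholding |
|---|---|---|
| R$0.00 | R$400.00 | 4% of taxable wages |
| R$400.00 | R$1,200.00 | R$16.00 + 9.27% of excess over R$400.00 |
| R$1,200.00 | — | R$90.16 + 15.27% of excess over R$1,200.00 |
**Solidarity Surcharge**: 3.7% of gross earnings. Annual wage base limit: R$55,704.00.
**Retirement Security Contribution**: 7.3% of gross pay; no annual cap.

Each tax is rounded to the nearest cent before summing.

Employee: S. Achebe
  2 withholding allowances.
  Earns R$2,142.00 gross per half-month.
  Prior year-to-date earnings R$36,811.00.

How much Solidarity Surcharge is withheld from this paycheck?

Solidarity Surcharge: 3.7% × R$2,142.00 = R$79.25

R$79.25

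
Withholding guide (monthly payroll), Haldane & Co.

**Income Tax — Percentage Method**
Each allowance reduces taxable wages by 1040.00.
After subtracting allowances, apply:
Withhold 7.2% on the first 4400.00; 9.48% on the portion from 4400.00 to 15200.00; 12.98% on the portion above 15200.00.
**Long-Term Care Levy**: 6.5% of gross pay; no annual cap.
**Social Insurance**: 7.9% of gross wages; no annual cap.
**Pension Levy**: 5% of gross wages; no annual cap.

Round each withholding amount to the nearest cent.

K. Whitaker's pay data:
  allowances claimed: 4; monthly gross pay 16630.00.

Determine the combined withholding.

4308.06

Income Tax: taxable = 16630.00 − 4×1040.00 = 12470.00
  316.80 + 9.48% × (12470.00 − 4400.00) = 316.80 + 9.48% × 8070.00 = 1081.84
Long-Term Care Levy: 6.5% × 16630.00 = 1080.95
Social Insurance: 7.9% × 16630.00 = 1313.77
Pension Levy: 5% × 16630.00 = 831.50
Total: 1081.84 + 1080.95 + 1313.77 + 831.50 = 4308.06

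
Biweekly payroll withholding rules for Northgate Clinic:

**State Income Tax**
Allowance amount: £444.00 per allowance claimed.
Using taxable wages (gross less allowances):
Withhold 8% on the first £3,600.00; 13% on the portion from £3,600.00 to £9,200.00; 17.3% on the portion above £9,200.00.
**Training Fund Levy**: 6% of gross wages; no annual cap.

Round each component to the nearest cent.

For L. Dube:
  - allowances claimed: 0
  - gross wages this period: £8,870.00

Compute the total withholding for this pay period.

State Income Tax: taxable = £8,870.00
  £288.00 + 13% × (£8,870.00 − £3,600.00) = £288.00 + 13% × £5,270.00 = £973.10
Training Fund Levy: 6% × £8,870.00 = £532.20
Total: £973.10 + £532.20 = £1,505.30

£1,505.30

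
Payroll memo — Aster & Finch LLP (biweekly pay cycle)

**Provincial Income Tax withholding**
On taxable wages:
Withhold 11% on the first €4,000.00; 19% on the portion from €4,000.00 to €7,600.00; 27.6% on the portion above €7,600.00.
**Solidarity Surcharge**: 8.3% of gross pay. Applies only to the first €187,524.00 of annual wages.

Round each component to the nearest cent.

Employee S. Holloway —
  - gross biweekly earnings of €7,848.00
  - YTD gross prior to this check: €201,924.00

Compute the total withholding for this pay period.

€1,192.45

Provincial Income Tax: taxable = €7,848.00
  €1,124.00 + 27.6% × (€7,848.00 − €7,600.00) = €1,124.00 + 27.6% × €248.00 = €1,192.45
Solidarity Surcharge: YTD €201,924.00 ≥ cap €187,524.00 → €0.00
Total: €1,192.45 + €0.00 = €1,192.45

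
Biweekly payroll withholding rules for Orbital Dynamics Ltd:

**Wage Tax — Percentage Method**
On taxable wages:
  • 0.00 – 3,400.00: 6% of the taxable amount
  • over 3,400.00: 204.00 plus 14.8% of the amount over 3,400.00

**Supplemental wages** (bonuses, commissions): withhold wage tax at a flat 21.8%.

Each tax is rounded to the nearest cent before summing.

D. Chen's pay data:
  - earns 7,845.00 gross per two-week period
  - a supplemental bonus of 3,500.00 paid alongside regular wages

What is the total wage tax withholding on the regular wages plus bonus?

1,624.86

Wage Tax: taxable = 7,845.00
  204.00 + 14.8% × (7,845.00 − 3,400.00) = 204.00 + 14.8% × 4,445.00 = 861.86
Supplemental (21.8% flat on bonus): 21.8% × 3,500.00 = 763.00
Total wage tax: 861.86 + 763.00 = 1,624.86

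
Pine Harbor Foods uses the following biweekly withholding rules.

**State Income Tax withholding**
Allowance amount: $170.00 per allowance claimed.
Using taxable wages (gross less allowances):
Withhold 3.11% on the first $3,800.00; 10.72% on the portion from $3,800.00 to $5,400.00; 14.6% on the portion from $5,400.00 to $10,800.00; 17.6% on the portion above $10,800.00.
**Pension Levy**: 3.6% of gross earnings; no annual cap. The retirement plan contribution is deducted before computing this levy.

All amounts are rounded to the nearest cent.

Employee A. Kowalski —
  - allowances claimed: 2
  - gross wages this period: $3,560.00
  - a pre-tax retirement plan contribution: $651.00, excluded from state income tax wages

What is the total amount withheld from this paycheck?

State Income Tax: taxable = $3,560.00 − $651.00 − 2×$170.00 = $2,569.00
  3.11% × $2,569.00 = $79.90
Pension Levy: 3.6% × $2,909.00 = $104.72
Total: $79.90 + $104.72 = $184.62

$184.62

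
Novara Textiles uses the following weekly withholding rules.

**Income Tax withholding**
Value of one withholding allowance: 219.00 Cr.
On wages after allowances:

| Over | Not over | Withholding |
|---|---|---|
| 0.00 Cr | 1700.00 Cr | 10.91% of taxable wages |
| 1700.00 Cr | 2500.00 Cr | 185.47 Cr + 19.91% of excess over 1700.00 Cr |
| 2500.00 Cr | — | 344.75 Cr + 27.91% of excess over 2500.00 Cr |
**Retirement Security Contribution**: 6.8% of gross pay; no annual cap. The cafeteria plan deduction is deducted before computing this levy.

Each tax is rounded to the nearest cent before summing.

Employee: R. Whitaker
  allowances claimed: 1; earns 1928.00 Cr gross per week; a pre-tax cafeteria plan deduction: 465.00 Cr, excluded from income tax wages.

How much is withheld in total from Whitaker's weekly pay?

235.20 Cr

Income Tax: taxable = 1928.00 Cr − 465.00 Cr − 1×219.00 Cr = 1244.00 Cr
  10.91% × 1244.00 Cr = 135.72 Cr
Retirement Security Contribution: 6.8% × 1463.00 Cr = 99.48 Cr
Total: 135.72 Cr + 99.48 Cr = 235.20 Cr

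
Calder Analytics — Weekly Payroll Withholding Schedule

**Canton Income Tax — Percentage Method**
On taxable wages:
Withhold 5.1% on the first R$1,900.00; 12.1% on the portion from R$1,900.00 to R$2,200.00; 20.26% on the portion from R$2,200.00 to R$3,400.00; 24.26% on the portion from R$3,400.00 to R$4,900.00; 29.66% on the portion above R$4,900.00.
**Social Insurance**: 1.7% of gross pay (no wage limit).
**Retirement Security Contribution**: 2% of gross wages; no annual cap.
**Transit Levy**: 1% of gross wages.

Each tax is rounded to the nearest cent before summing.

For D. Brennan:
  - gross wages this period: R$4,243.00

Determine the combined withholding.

Canton Income Tax: taxable = R$4,243.00
  R$376.32 + 24.26% × (R$4,243.00 − R$3,400.00) = R$376.32 + 24.26% × R$843.00 = R$580.83
Social Insurance: 1.7% × R$4,243.00 = R$72.13
Retirement Security Contribution: 2% × R$4,243.00 = R$84.86
Transit Levy: 1% × R$4,243.00 = R$42.43
Total: R$580.83 + R$72.13 + R$84.86 + R$42.43 = R$780.25

R$780.25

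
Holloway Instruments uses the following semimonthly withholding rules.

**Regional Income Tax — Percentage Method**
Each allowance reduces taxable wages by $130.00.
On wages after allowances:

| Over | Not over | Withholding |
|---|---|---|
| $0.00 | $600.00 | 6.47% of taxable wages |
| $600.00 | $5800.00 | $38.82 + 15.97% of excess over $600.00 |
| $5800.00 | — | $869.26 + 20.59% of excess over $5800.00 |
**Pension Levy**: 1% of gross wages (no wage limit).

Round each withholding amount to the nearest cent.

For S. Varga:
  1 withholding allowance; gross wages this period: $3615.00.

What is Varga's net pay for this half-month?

Regional Income Tax: taxable = $3615.00 − 1×$130.00 = $3485.00
  $38.82 + 15.97% × ($3485.00 − $600.00) = $38.82 + 15.97% × $2885.00 = $499.55
Pension Levy: 1% × $3615.00 = $36.15
Total withheld: $499.55 + $36.15 = $535.70
Net pay: $3615.00 − $535.70 = $3079.30

$3079.30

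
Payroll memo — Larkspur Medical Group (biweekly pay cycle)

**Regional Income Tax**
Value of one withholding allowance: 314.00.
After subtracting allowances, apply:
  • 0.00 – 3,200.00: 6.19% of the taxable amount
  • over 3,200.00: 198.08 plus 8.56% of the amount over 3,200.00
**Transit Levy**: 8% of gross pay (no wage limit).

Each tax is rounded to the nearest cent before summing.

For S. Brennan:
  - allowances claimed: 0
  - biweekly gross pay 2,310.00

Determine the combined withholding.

327.79

Regional Income Tax: taxable = 2,310.00
  6.19% × 2,310.00 = 142.99
Transit Levy: 8% × 2,310.00 = 184.80
Total: 142.99 + 184.80 = 327.79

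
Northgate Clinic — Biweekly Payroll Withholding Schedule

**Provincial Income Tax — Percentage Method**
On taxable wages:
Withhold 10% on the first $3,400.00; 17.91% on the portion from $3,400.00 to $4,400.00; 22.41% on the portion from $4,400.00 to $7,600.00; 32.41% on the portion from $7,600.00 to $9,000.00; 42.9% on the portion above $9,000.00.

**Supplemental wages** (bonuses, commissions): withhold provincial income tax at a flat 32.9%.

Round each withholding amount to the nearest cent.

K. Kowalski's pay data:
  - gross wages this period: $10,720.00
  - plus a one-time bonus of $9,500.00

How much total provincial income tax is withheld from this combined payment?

Provincial Income Tax: taxable = $10,720.00
  $1,689.96 + 42.9% × ($10,720.00 − $9,000.00) = $1,689.96 + 42.9% × $1,720.00 = $2,427.84
Supplemental (32.9% flat on bonus): 32.9% × $9,500.00 = $3,125.50
Total provincial income tax: $2,427.84 + $3,125.50 = $5,553.34

$5,553.34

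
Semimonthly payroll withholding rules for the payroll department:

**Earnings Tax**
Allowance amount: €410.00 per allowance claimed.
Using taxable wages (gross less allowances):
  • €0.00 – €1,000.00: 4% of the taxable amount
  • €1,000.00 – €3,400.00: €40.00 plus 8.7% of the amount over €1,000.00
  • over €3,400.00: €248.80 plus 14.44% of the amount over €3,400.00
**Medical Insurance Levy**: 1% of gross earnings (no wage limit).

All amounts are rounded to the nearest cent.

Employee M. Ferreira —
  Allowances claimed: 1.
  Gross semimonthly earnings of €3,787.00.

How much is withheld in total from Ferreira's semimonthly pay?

€284.67

Earnings Tax: taxable = €3,787.00 − 1×€410.00 = €3,377.00
  €40.00 + 8.7% × (€3,377.00 − €1,000.00) = €40.00 + 8.7% × €2,377.00 = €246.80
Medical Insurance Levy: 1% × €3,787.00 = €37.87
Total: €246.80 + €37.87 = €284.67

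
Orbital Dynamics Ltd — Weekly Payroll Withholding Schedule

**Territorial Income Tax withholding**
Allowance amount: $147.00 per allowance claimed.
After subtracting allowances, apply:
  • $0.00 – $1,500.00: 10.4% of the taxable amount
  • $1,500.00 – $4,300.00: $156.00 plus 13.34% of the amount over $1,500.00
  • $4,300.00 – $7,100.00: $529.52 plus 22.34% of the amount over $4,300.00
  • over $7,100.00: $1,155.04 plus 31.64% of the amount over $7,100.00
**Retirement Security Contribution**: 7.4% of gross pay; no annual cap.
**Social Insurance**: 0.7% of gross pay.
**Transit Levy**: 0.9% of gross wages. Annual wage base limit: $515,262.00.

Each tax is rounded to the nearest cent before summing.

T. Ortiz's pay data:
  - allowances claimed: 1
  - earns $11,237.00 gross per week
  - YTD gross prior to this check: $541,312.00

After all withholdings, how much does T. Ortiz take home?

Territorial Income Tax: taxable = $11,237.00 − 1×$147.00 = $11,090.00
  $1,155.04 + 31.64% × ($11,090.00 − $7,100.00) = $1,155.04 + 31.64% × $3,990.00 = $2,417.48
Retirement Security Contribution: 7.4% × $11,237.00 = $831.54
Social Insurance: 0.7% × $11,237.00 = $78.66
Transit Levy: YTD $541,312.00 ≥ cap $515,262.00 → $0.00
Total withheld: $2,417.48 + $831.54 + $78.66 + $0.00 = $3,327.68
Net pay: $11,237.00 − $3,327.68 = $7,909.32

$7,909.32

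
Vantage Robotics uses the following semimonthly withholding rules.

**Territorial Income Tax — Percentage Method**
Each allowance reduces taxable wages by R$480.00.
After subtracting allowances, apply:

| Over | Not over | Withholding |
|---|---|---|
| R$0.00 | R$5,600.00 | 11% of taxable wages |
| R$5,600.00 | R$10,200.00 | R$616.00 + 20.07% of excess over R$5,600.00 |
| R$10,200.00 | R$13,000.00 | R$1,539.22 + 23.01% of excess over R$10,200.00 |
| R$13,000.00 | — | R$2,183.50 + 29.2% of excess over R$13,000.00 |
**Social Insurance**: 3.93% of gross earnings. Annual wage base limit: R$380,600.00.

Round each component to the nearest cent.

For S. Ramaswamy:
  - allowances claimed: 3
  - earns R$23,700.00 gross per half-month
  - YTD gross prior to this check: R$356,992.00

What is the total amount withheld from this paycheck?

Territorial Income Tax: taxable = R$23,700.00 − 3×R$480.00 = R$22,260.00
  R$2,183.50 + 29.2% × (R$22,260.00 − R$13,000.00) = R$2,183.50 + 29.2% × R$9,260.00 = R$4,887.42
Social Insurance: cap R$380,600.00 − YTD R$356,992.00 = R$23,608.00 subject; 3.93% × R$23,608.00 = R$927.79
Total: R$4,887.42 + R$927.79 = R$5,815.21

R$5,815.21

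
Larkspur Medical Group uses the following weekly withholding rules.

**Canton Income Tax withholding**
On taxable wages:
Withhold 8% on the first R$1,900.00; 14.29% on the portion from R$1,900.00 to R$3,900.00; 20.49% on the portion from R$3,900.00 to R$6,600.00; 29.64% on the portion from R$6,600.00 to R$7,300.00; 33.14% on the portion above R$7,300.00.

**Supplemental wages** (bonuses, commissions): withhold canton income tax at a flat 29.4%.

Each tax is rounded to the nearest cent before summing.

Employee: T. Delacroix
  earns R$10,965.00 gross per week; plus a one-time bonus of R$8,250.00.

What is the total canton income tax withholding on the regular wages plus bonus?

R$4,838.59

Canton Income Tax: taxable = R$10,965.00
  R$1,198.51 + 33.14% × (R$10,965.00 − R$7,300.00) = R$1,198.51 + 33.14% × R$3,665.00 = R$2,413.09
Supplemental (29.4% flat on bonus): 29.4% × R$8,250.00 = R$2,425.50
Total canton income tax: R$2,413.09 + R$2,425.50 = R$4,838.59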